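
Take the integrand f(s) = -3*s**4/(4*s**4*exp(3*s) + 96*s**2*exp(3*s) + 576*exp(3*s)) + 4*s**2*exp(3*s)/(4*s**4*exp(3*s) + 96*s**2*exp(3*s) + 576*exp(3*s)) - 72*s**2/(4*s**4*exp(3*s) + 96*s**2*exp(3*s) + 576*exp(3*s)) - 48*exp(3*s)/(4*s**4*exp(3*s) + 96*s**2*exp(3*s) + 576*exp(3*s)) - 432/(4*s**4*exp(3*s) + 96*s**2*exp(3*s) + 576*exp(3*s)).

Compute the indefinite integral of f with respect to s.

F(s) = (s**2 - 4*s*exp(3*s) + 12)*exp(-3*s)/(4*(s**2 + 12)) + C

The integrand splits into summands that can be handled one at a time.
Check: d/ds[(s**2 - 4*s*exp(3*s) + 12)*exp(-3*s)/(4*(s**2 + 12))] = (-3*s**4 + 4*s**2*exp(3*s) - 72*s**2 - 48*exp(3*s) - 432)/(4*s**4*exp(3*s) + 96*s**2*exp(3*s) + 576*exp(3*s)), which equals f(s).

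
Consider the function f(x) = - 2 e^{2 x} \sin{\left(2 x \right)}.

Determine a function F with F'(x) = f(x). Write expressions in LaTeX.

A first test for any F(x): its x-derivative must equal f(x) identically.
Check: d/dx[\frac{\left(- \sin{\left(2 x \right)} + \cos{\left(2 x \right)}\right) e^{2 x}}{2}] = - 2 e^{2 x} \sin{\left(2 x \right)} = f(x).

An antiderivative is F(x) = \frac{\left(- \sin{\left(2 x \right)} + \cos{\left(2 x \right)}\right) e^{2 x}}{2}.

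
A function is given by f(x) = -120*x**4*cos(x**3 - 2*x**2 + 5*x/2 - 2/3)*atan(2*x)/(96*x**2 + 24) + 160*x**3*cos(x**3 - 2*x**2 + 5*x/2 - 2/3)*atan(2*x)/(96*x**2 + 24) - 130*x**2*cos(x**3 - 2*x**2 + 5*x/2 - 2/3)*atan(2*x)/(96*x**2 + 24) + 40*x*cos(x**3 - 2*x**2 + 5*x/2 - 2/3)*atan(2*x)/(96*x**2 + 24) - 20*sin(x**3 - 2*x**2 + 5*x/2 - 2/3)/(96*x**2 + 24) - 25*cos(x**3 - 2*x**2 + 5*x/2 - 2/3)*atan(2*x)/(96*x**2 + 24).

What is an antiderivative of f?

f has the shape u'v + uv' for u = -5*atan(2*x)/12 and v = sin(x**3 - 2*x**2 + 5*x/2 - 2/3) — it is the derivative of the product u*v.
Check: d/dx[-5*sin(x**3 - 2*x**2 + 5*x/2 - 2/3)*atan(2*x)/12] = (-120*x**4*cos(x**3 - 2*x**2 + 5*x/2 - 2/3)*atan(2*x) + 160*x**3*cos(x**3 - 2*x**2 + 5*x/2 - 2/3)*atan(2*x) - 130*x**2*cos(x**3 - 2*x**2 + 5*x/2 - 2/3)*atan(2*x) + 40*x*cos(x**3 - 2*x**2 + 5*x/2 - 2/3)*atan(2*x) - 20*sin(x**3 - 2*x**2 + 5*x/2 - 2/3) - 25*cos(x**3 - 2*x**2 + 5*x/2 - 2/3)*atan(2*x))/(96*x**2 + 24), which equals f(x).

An antiderivative is F(x) = -5*sin(x**3 - 2*x**2 + 5*x/2 - 2/3)*atan(2*x)/12.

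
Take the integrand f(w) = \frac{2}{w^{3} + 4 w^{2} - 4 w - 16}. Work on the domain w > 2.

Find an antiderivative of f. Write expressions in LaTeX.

The denominator factors as \left(w - 2\right) \left(w + 2\right) \left(w + 4\right); partial fractions split f into directly integrable pieces: \frac{1}{6 \left(w + 4\right)} - \frac{1}{4 \left(w + 2\right)} + \frac{1}{12 \left(w - 2\right)}.
Check: d/dw[\frac{\log{\left(w - 2 \right)}}{12} - \frac{\log{\left(w + 2 \right)}}{4} + \frac{\log{\left(w + 4 \right)}}{6}] = \frac{2}{w^{3} + 4 w^{2} - 4 w - 16} = f(w).

An antiderivative is F(w) = \frac{\log{\left(w - 2 \right)}}{12} - \frac{\log{\left(w + 2 \right)}}{4} + \frac{\log{\left(w + 4 \right)}}{6}.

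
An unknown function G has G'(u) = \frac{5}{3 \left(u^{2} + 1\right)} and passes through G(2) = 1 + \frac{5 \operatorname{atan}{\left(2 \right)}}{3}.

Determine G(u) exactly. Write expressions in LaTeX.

G(u) = \frac{5 \operatorname{atan}{\left(u \right)}}{3} + 1

Any candidate G(u) must reproduce the stated G'(u) exactly.
A general antiderivative is \frac{5 \operatorname{atan}{\left(u \right)}}{3} + C.
The condition gives C = 1 + \frac{5 \operatorname{atan}{\left(2 \right)}}{3} - (\frac{5 \operatorname{atan}{\left(2 \right)}}{3}) = 1.
So G(u) = \frac{5 \operatorname{atan}{\left(u \right)}}{3} + 1.
Check: d/du[\frac{5 \operatorname{atan}{\left(u \right)}}{3} + 1] = \frac{5}{3 u^{2} + 3}, which equals G'(u).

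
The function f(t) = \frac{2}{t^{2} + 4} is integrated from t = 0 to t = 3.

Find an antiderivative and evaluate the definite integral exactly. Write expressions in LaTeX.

An antiderivative F(t) passes only if d/dt[F] lands on f(t) exactly.
F(t) = \operatorname{atan}{\left(\frac{t}{2} \right)} is an antiderivative of f.
Check: d/dt[\operatorname{atan}{\left(\frac{t}{2} \right)}] = \frac{2}{t^{2} + 4} = f(t).
F(3) = \operatorname{atan}{\left(\frac{3}{2} \right)}; F(0) = 0.
Integral = F(3) - F(0) = \operatorname{atan}{\left(\frac{3}{2} \right)}.

Antiderivative: F(t) = \operatorname{atan}{\left(\frac{t}{2} \right)}; value = \operatorname{atan}{\left(\frac{3}{2} \right)}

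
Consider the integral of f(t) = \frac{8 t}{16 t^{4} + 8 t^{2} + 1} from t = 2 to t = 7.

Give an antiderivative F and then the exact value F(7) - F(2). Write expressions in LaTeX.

f matches the chain-rule pattern g'(h)*h' with inner function h(t) = 4 t^{2} + 1; substituting u = h(t) collapses the integral.
F(t) = - \frac{1}{4 t^{2} + 1} is an antiderivative of f.
Check: d/dt[- \frac{1}{4 t^{2} + 1}] = \frac{8 t}{16 t^{4} + 8 t^{2} + 1} = f(t).
F(7) = - \frac{1}{197}; F(2) = - \frac{1}{17}.
Integral = F(7) - F(2) = \frac{180}{3349}.

Antiderivative: F(t) = - \frac{1}{4 t^{2} + 1}; value = \frac{180}{3349}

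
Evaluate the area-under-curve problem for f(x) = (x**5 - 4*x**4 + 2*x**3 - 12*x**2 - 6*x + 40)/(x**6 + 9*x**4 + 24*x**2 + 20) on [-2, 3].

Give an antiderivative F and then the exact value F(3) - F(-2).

Antiderivative: F(x) = (8*x + (x**2 + 2)*log(x**2 + 5) + 2)/(2*(x**2 + 2)); value = -log(9)/2 + log(14)/2 + 155/66

For F(x) to be correct the identity F'(x) - f(x) = 0 must hold.
F(x) = (8*x + (x**2 + 2)*log(x**2 + 5) + 2)/(2*(x**2 + 2)) is an antiderivative of f.
Check: d/dx[(8*x + (x**2 + 2)*log(x**2 + 5) + 2)/(2*(x**2 + 2))] = (x**5 - 4*x**4 + 2*x**3 - 12*x**2 - 6*x + 40)/(x**6 + 9*x**4 + 24*x**2 + 20) = f(x).
F(3) = 13/11 + log(14)/2; F(-2) = -7/6 + log(9)/2.
Integral = F(3) - F(-2) = -log(9)/2 + log(14)/2 + 155/66.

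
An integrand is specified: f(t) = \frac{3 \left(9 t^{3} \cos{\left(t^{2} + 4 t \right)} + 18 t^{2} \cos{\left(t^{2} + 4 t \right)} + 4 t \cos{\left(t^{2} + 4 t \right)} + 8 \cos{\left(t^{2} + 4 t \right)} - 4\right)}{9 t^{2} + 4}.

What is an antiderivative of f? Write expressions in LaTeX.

An antiderivative is F(t) = \frac{3 \sin{\left(t^{2} + 4 t \right)}}{2} - 2 \operatorname{atan}{\left(\frac{3 t}{2} \right)}.

Check any antiderivative F(t) by computing F'(t) and comparing it with f(t).
Check: d/dt[\frac{3 \sin{\left(t^{2} + 4 t \right)}}{2} - 2 \operatorname{atan}{\left(\frac{3 t}{2} \right)}] = \frac{27 t^{3} \cos{\left(t^{2} + 4 t \right)} + 54 t^{2} \cos{\left(t^{2} + 4 t \right)} + 12 t \cos{\left(t^{2} + 4 t \right)} + 24 \cos{\left(t^{2} + 4 t \right)} - 12}{9 t^{2} + 4}, which equals f(t).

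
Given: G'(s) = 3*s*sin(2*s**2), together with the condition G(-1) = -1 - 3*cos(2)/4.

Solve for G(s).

The substitution u = 2*s**2 works: G'(s) is exactly (dG/du)*(du/ds) for that inner function.
A general antiderivative is -3*cos(2*s**2)/4 + C.
The condition gives C = -1 - 3*cos(2)/4 - (-3*cos(2)/4) = -1.
So G(s) = -(3*cos(2*s**2) + 4)/4.
Check: d/ds[-(3*cos(2*s**2) + 4)/4] = 3*s*sin(2*s**2) = G'(s).

G(s) = -(3*cos(2*s**2) + 4)/4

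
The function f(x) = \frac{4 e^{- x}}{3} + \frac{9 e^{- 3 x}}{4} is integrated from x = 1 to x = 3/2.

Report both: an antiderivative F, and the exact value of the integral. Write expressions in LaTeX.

Integrate term by term and add the pieces.
F(x) = \frac{\left(- 16 e^{2 x} - 9\right) e^{- 3 x}}{12} is an antiderivative of f.
Check: d/dx[\frac{\left(- 16 e^{2 x} - 9\right) e^{- 3 x}}{12}] = \frac{\left(16 e^{2 x} + 27\right) e^{- 3 x}}{12}, which equals f(x).
F(3/2) = - \frac{4}{3 e^{\frac{3}{2}}} - \frac{3}{4 e^{\frac{9}{2}}}; F(1) = - \frac{4}{3 e} - \frac{3}{4 e^{3}}.
Integral = F(3/2) - F(1) = - \frac{4}{3 e^{\frac{3}{2}}} - \frac{3}{4 e^{\frac{9}{2}}} + \frac{3}{4 e^{3}} + \frac{4}{3 e}.

Antiderivative: F(x) = \frac{\left(- 16 e^{2 x} - 9\right) e^{- 3 x}}{12}; value = - \frac{4}{3 e^{\frac{3}{2}}} - \frac{3}{4 e^{\frac{9}{2}}} + \frac{3}{4 e^{3}} + \frac{4}{3 e}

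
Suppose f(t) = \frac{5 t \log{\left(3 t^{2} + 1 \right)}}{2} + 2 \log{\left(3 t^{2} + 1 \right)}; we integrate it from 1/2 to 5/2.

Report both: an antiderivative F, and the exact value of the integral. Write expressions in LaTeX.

Integrate term by term and add the pieces.
F(t) = \frac{15 t^{2} \log{\left(3 t^{2} + 1 \right)} - 15 t^{2} + 24 t \log{\left(3 t^{2} + 1 \right)} - 48 t + 5 \log{\left(t^{2} + \frac{1}{3} \right)} + 16 \sqrt{3} \operatorname{atan}{\left(\sqrt{3} t \right)}}{12} is an antiderivative of f.
Check: d/dt[\frac{15 t^{2} \log{\left(3 t^{2} + 1 \right)} - 15 t^{2} + 24 t \log{\left(3 t^{2} + 1 \right)} - 48 t + 5 \log{\left(t^{2} + \frac{1}{3} \right)} + 16 \sqrt{3} \operatorname{atan}{\left(\sqrt{3} t \right)}}{12}] = \frac{5 t \log{\left(3 t^{2} + 1 \right)}}{2} + 2 \log{\left(3 t^{2} + 1 \right)} = f(t).
F(5/2) = - \frac{285}{16} + \frac{5 \log{\left(\frac{79}{12} \right)}}{12} + \frac{4 \sqrt{3} \operatorname{atan}{\left(\frac{5 \sqrt{3}}{2} \right)}}{3} + \frac{205 \log{\left(\frac{79}{4} \right)}}{16}; F(1/2) = - \frac{37}{16} + \frac{5 \log{\left(\frac{7}{12} \right)}}{12} + \frac{21 \log{\left(\frac{7}{4} \right)}}{16} + \frac{4 \sqrt{3} \operatorname{atan}{\left(\frac{\sqrt{3}}{2} \right)}}{3}.
Integral = F(5/2) - F(1/2) = - \frac{31}{2} - \frac{4 \sqrt{3} \operatorname{atan}{\left(\frac{\sqrt{3}}{2} \right)}}{3} - \frac{21 \log{\left(\frac{7}{4} \right)}}{16} - \frac{5 \log{\left(\frac{7}{12} \right)}}{12} + \frac{5 \log{\left(\frac{79}{12} \right)}}{12} + \frac{4 \sqrt{3} \operatorname{atan}{\left(\frac{5 \sqrt{3}}{2} \right)}}{3} + \frac{205 \log{\left(\frac{79}{4} \right)}}{16}.

Antiderivative: F(t) = \frac{15 t^{2} \log{\left(3 t^{2} + 1 \right)} - 15 t^{2} + 24 t \log{\left(3 t^{2} + 1 \right)} - 48 t + 5 \log{\left(t^{2} + \frac{1}{3} \right)} + 16 \sqrt{3} \operatorname{atan}{\left(\sqrt{3} t \right)}}{12}; value = - \frac{31}{2} - \frac{4 \sqrt{3} \operatorname{atan}{\left(\frac{\sqrt{3}}{2} \right)}}{3} - \frac{21 \log{\left(\frac{7}{4} \right)}}{16} - \frac{5 \log{\left(\frac{7}{12} \right)}}{12} + \frac{5 \log{\left(\frac{79}{12} \right)}}{12} + \frac{4 \sqrt{3} \operatorname{atan}{\left(\frac{5 \sqrt{3}}{2} \right)}}{3} + \frac{205 \log{\left(\frac{79}{4} \right)}}{16}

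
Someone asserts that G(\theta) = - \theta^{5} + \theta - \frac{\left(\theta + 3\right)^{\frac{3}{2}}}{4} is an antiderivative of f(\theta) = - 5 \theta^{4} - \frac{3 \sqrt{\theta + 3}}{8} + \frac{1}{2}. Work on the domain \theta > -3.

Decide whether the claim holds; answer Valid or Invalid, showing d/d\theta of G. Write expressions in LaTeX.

Invalid: d/d\theta[G] - f = \frac{1}{2}, which is not 0.

d/d\theta[G] = - 5 \theta^{4} - \frac{3 \sqrt{\theta + 3}}{8} + 1
d/d\theta[G] - f(\theta) = \frac{1}{2} != 0.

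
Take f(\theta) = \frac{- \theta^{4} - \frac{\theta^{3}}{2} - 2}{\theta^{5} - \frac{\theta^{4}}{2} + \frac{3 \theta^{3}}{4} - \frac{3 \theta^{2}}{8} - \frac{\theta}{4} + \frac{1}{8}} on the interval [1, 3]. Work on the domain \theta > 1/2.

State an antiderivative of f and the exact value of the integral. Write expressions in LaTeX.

The denominator factors as \left(2 \theta - 1\right)^{2} \left(2 \theta + 1\right) \left(\theta^{2} + 1\right); partial fractions split f into directly integrable pieces: - \frac{4 \left(11 \theta + 8\right)}{25 \left(\theta^{2} + 1\right)} - \frac{16}{5 \left(2 \theta + 1\right)} + \frac{118}{25 \left(2 \theta - 1\right)} - \frac{34}{5 \left(2 \theta - 1\right)^{2}}.
F(\theta) = \frac{59 \log{\left(\theta - \frac{1}{2} \right)}}{25} - \frac{8 \log{\left(\theta + \frac{1}{2} \right)}}{5} - \frac{22 \log{\left(\theta^{2} + 1 \right)}}{25} - \frac{32 \operatorname{atan}{\left(\theta \right)}}{25} + \frac{17}{10 \theta - 5} is an antiderivative of f.
Check: d/d\theta[\frac{59 \log{\left(\theta - \frac{1}{2} \right)}}{25} - \frac{8 \log{\left(\theta + \frac{1}{2} \right)}}{5} - \frac{22 \log{\left(\theta^{2} + 1 \right)}}{25} - \frac{32 \operatorname{atan}{\left(\theta \right)}}{25} + \frac{17}{10 \theta - 5}] = \frac{- 8 \theta^{4} - 4 \theta^{3} - 16}{8 \theta^{5} - 4 \theta^{4} + 6 \theta^{3} - 3 \theta^{2} - 2 \theta + 1}, which equals f(\theta).
F(3) = - \frac{22 \log{\left(10 \right)}}{25} - \frac{8 \log{\left(\frac{7}{2} \right)}}{5} - \frac{32 \operatorname{atan}{\left(3 \right)}}{25} + \frac{17}{25} + \frac{59 \log{\left(\frac{5}{2} \right)}}{25}; F(1) = - \frac{81 \log{\left(2 \right)}}{25} - \frac{8 \pi}{25} - \frac{8 \log{\left(\frac{3}{2} \right)}}{5} + \frac{17}{5}.
Integral = F(3) - F(1) = - \frac{68}{25} - \frac{22 \log{\left(10 \right)}}{25} - \frac{8 \log{\left(\frac{7}{2} \right)}}{5} - \frac{32 \operatorname{atan}{\left(3 \right)}}{25} + \frac{8 \log{\left(\frac{3}{2} \right)}}{5} + \frac{8 \pi}{25} + \frac{59 \log{\left(\frac{5}{2} \right)}}{25} + \frac{81 \log{\left(2 \right)}}{25}.

Antiderivative: F(\theta) = \frac{59 \log{\left(\theta - \frac{1}{2} \right)}}{25} - \frac{8 \log{\left(\theta + \frac{1}{2} \right)}}{5} - \frac{22 \log{\left(\theta^{2} + 1 \right)}}{25} - \frac{32 \operatorname{atan}{\left(\theta \right)}}{25} + \frac{17}{10 \theta - 5}; value = - \frac{68}{25} - \frac{22 \log{\left(10 \right)}}{25} - \frac{8 \log{\left(\frac{7}{2} \right)}}{5} - \frac{32 \operatorname{atan}{\left(3 \right)}}{25} + \frac{8 \log{\left(\frac{3}{2} \right)}}{5} + \frac{8 \pi}{25} + \frac{59 \log{\left(\frac{5}{2} \right)}}{25} + \frac{81 \log{\left(2 \right)}}{25}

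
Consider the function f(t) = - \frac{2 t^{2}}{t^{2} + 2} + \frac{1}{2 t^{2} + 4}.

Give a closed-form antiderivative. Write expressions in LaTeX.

An antiderivative is F(t) = - \frac{8 t - 9 \sqrt{2} \operatorname{atan}{\left(\frac{\sqrt{2} t}{2} \right)}}{4}.

Integrate term by term and add the pieces.
Check: d/dt[- \frac{8 t - 9 \sqrt{2} \operatorname{atan}{\left(\frac{\sqrt{2} t}{2} \right)}}{4}] = \frac{1 - 4 t^{2}}{2 t^{2} + 4}, which equals f(t).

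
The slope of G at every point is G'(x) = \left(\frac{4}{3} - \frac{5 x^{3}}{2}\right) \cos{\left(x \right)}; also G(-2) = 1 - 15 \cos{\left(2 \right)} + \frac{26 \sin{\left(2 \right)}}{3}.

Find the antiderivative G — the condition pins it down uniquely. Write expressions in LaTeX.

A first test for any G(x): its x-derivative must equal the given G'(x).
A general antiderivative is - \frac{5 x^{3} \sin{\left(x \right)}}{2} - \frac{15 x^{2} \cos{\left(x \right)}}{2} + 15 x \sin{\left(x \right)} + \frac{4 \sin{\left(x \right)}}{3} + 15 \cos{\left(x \right)} + C.
The condition gives C = 1 - 15 \cos{\left(2 \right)} + \frac{26 \sin{\left(2 \right)}}{3} - (- 15 \cos{\left(2 \right)} + \frac{26 \sin{\left(2 \right)}}{3}) = 1.
So G(x) = - \frac{5 x^{3} \sin{\left(x \right)}}{2} - \frac{15 x^{2} \cos{\left(x \right)}}{2} + 15 x \sin{\left(x \right)} + \frac{4 \sin{\left(x \right)}}{3} + 15 \cos{\left(x \right)} + 1.
Check: d/dx[- \frac{5 x^{3} \sin{\left(x \right)}}{2} - \frac{15 x^{2} \cos{\left(x \right)}}{2} + 15 x \sin{\left(x \right)} + \frac{4 \sin{\left(x \right)}}{3} + 15 \cos{\left(x \right)} + 1] = - \frac{5 x^{3} \cos{\left(x \right)}}{2} + \frac{4 \cos{\left(x \right)}}{3}, which equals G'(x).

G(x) = - \frac{5 x^{3} \sin{\left(x \right)}}{2} - \frac{15 x^{2} \cos{\left(x \right)}}{2} + 15 x \sin{\left(x \right)} + \frac{4 \sin{\left(x \right)}}{3} + 15 \cos{\left(x \right)} + 1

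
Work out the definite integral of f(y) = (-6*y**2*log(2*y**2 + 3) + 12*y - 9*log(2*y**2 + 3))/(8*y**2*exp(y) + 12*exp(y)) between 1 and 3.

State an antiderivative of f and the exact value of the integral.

Antiderivative: F(y) = 3*exp(-y)*log(2*y**2 + 3)/4; value = -3*exp(-1)*log(5)/4 + 3*exp(-3)*log(21)/4

Recognize the product-rule pattern: f = u'v + uv' with u = 3*exp(-y)/4, v = log(2*y**2 + 3), so integration by parts undoes it.
F(y) = 3*exp(-y)*log(2*y**2 + 3)/4 is an antiderivative of f.
Check: d/dy[3*exp(-y)*log(2*y**2 + 3)/4] = (-6*y**2*log(2*y**2 + 3) + 12*y - 9*log(2*y**2 + 3))/(8*y**2*exp(y) + 12*exp(y)) = f(y).
F(3) = 3*exp(-3)*log(21)/4; F(1) = 3*exp(-1)*log(5)/4.
Integral = F(3) - F(1) = -3*exp(-1)*log(5)/4 + 3*exp(-3)*log(21)/4.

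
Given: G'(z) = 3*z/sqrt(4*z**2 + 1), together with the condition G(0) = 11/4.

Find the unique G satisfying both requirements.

G(z) = 3*sqrt(4*z**2 + 1)/4 + 2

G'(z) matches the chain-rule pattern g'(h)*h' with inner function h(z) = 4*z**2 + 1; substituting u = h(z) collapses the integral.
A general antiderivative is 3*sqrt(4*z**2 + 1)/4 + C.
The condition gives C = 11/4 - (3/4) = 2.
So G(z) = 3*sqrt(4*z**2 + 1)/4 + 2.
Check: d/dz[3*sqrt(4*z**2 + 1)/4 + 2] = 3*z/sqrt(4*z**2 + 1) = G'(z).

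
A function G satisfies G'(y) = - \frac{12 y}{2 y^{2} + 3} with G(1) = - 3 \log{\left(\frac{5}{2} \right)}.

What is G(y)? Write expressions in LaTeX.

The substitution u = y^{2} + \frac{3}{2} works: G'(y) is exactly (dG/du)*(du/dy) for that inner function.
A general antiderivative is - 3 \log{\left(y^{2} + \frac{3}{2} \right)} + C.
The condition gives C = - 3 \log{\left(\frac{5}{2} \right)} - (- 3 \log{\left(\frac{5}{2} \right)}) = 0.
So G(y) = - 3 \log{\left(y^{2} + \frac{3}{2} \right)}.
Check: d/dy[- 3 \log{\left(y^{2} + \frac{3}{2} \right)}] = - \frac{12 y}{2 y^{2} + 3} = G'(y).

G(y) = - 3 \log{\left(y^{2} + \frac{3}{2} \right)}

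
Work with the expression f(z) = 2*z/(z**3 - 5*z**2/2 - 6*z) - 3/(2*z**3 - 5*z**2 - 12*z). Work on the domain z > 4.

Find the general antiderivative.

F(z) = -(-11*log(z) - 13*log(z - 4) + 24*log(z + 3/2))/44 + C

The denominator factors as z*(z - 4)*(2*z + 3); partial fractions split f into directly integrable pieces: -12/(11*(2*z + 3)) + 13/(44*(z - 4)) + 1/(4*z).
Check: d/dz[-(-11*log(z) - 13*log(z - 4) + 24*log(z + 3/2))/44] = (4*z - 3)/(2*z**3 - 5*z**2 - 12*z), which equals f(z).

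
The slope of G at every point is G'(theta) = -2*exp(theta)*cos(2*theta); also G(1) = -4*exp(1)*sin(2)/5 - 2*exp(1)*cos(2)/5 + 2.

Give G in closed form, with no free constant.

G(theta) = -2*(2*exp(theta)*sin(2*theta) + exp(theta)*cos(2*theta) - 5)/5

Since d/dtheta undoes antidifferentiation here, G(theta) must give back the stated G'(theta).
A general antiderivative is -4*exp(theta)*sin(2*theta)/5 - 2*exp(theta)*cos(2*theta)/5 + C.
The condition gives C = -4*exp(1)*sin(2)/5 - 2*exp(1)*cos(2)/5 + 2 - (-4*exp(1)*sin(2)/5 - 2*exp(1)*cos(2)/5) = 2.
So G(theta) = -2*(2*exp(theta)*sin(2*theta) + exp(theta)*cos(2*theta) - 5)/5.
Check: d/dtheta[-2*(2*exp(theta)*sin(2*theta) + exp(theta)*cos(2*theta) - 5)/5] = -2*exp(theta)*cos(2*theta) = G'(theta).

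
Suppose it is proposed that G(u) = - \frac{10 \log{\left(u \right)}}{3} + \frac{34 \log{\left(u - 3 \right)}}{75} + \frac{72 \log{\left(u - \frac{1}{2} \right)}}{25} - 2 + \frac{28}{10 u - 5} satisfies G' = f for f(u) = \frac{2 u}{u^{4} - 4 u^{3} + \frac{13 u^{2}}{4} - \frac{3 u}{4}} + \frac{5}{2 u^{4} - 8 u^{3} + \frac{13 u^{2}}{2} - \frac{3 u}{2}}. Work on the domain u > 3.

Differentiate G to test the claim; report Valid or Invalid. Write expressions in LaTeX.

d/du[G] = \frac{8 u + 10}{4 u^{4} - 16 u^{3} + 13 u^{2} - 3 u}
This equals f(u) exactly, so the claim holds.

Valid: G'(u) = f(u).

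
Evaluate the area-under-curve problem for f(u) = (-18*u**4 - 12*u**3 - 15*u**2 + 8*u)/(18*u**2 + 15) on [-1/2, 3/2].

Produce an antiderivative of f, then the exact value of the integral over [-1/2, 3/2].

Antiderivative: F(u) = (-2*u**3 - 2*u**2 + 3*log(2*u**2 + 5/3))/6; value = -11/6 - log(13/6)/2 + log(37/6)/2

Any candidate F(u) must reproduce f(u) exactly when differentiated.
F(u) = (-2*u**3 - 2*u**2 + 3*log(2*u**2 + 5/3))/6 is an antiderivative of f.
Check: d/du[(-2*u**3 - 2*u**2 + 3*log(2*u**2 + 5/3))/6] = (-18*u**4 - 12*u**3 - 15*u**2 + 8*u)/(18*u**2 + 15) = f(u).
F(3/2) = -15/8 + log(37/6)/2; F(-1/2) = -1/24 + log(13/6)/2.
Integral = F(3/2) - F(-1/2) = -11/6 - log(13/6)/2 + log(37/6)/2.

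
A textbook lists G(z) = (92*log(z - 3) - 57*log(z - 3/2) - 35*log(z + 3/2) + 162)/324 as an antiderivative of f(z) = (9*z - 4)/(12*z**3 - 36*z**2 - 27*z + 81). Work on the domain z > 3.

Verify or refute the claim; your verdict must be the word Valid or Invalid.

Valid. The derivative of G reproduces f.

d/dz[G] = (9*z - 4)/(12*z**3 - 36*z**2 - 27*z + 81)
This equals f(z) exactly, so the claim holds.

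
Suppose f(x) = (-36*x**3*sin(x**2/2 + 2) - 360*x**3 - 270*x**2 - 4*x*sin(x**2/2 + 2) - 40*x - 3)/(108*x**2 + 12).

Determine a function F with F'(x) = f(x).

For F(x) to be correct the identity F'(x) - f(x) = 0 must hold.
Check: d/dx[(-20*x**2 - 30*x + 4*cos(x**2/2 + 2) + 9*atan(3*x))/12] = (-36*x**3*sin(x**2/2 + 2) - 360*x**3 - 270*x**2 - 4*x*sin(x**2/2 + 2) - 40*x - 3)/(108*x**2 + 12) = f(x).

An antiderivative is F(x) = (-20*x**2 - 30*x + 4*cos(x**2/2 + 2) + 9*atan(3*x))/12.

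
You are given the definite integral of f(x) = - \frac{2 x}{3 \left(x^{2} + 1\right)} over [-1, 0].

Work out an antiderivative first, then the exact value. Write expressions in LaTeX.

f matches the chain-rule pattern g'(h)*h' with inner function h(x) = 2 x^{2} + 2; substituting u = h(x) collapses the integral.
F(x) = - \frac{\log{\left(2 x^{2} + 2 \right)}}{3} is an antiderivative of f.
Check: d/dx[- \frac{\log{\left(2 x^{2} + 2 \right)}}{3}] = - \frac{2 x}{3 x^{2} + 3}, which equals f(x).
F(0) = - \frac{\log{\left(2 \right)}}{3}; F(-1) = - \frac{\log{\left(4 \right)}}{3}.
Integral = F(0) - F(-1) = - \frac{\log{\left(2 \right)}}{3} + \frac{\log{\left(4 \right)}}{3}.

Antiderivative: F(x) = - \frac{\log{\left(2 x^{2} + 2 \right)}}{3}; value = - \frac{\log{\left(2 \right)}}{3} + \frac{\log{\left(4 \right)}}{3}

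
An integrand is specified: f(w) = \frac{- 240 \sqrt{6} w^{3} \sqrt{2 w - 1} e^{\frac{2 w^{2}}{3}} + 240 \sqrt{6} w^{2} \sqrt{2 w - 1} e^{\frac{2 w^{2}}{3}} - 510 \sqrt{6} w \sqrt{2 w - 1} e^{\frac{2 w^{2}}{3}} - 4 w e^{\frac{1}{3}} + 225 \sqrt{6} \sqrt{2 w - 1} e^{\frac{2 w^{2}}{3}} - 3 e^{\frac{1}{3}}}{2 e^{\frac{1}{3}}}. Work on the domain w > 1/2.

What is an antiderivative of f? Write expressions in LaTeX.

Whatever form F(w) takes, F'(w) = f(w) is non-negotiable.
Check: d/dw[- \frac{\frac{180 \sqrt{6} w^{2} \sqrt{2 w - 1} e^{\frac{2 w^{2}}{3}}}{e^{\frac{1}{3}}} + 2 w^{2} - \frac{180 \sqrt{6} w \sqrt{2 w - 1} e^{\frac{2 w^{2}}{3}}}{e^{\frac{1}{3}}} + 3 w + \frac{45 \sqrt{6} \sqrt{2 w - 1} e^{\frac{2 w^{2}}{3}}}{e^{\frac{1}{3}}}}{2}] = \frac{- 480 \sqrt{6} w^{4} e^{\frac{2 w^{2}}{3}} + 720 \sqrt{6} w^{3} e^{\frac{2 w^{2}}{3}} - 1260 \sqrt{6} w^{2} e^{\frac{2 w^{2}}{3}} - 4 w \sqrt{2 w - 1} e^{\frac{1}{3}} + 960 \sqrt{6} w e^{\frac{2 w^{2}}{3}} - 3 \sqrt{2 w - 1} e^{\frac{1}{3}} - 225 \sqrt{6} e^{\frac{2 w^{2}}{3}}}{2 \sqrt{2 w - 1} e^{\frac{1}{3}}}, which equals f(w).

An antiderivative is F(w) = - \frac{\frac{180 \sqrt{6} w^{2} \sqrt{2 w - 1} e^{\frac{2 w^{2}}{3}}}{e^{\frac{1}{3}}} + 2 w^{2} - \frac{180 \sqrt{6} w \sqrt{2 w - 1} e^{\frac{2 w^{2}}{3}}}{e^{\frac{1}{3}}} + 3 w + \frac{45 \sqrt{6} \sqrt{2 w - 1} e^{\frac{2 w^{2}}{3}}}{e^{\frac{1}{3}}}}{2}.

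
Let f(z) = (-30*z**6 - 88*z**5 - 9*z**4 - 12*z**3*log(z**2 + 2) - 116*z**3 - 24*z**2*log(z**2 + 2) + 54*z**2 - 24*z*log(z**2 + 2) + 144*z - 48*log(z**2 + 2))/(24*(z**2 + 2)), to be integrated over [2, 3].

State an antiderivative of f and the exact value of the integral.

f has the shape u'v + uv' for u = z**2/4 + z and v = -z**3 + z**2/3 + 3*z/2 - log(z**2 + 2) — it is the derivative of the product u*v.
F(z) = -z**5/4 - 11*z**4/12 + 17*z**3/24 - z**2*log(z**2 + 2)/4 + 3*z**2/2 - z*log(z**2 + 2) is an antiderivative of f.
Check: d/dz[-z**5/4 - 11*z**4/12 + 17*z**3/24 - z**2*log(z**2 + 2)/4 + 3*z**2/2 - z*log(z**2 + 2)] = (-30*z**6 - 88*z**5 - 9*z**4 - 12*z**3*log(z**2 + 2) - 116*z**3 - 24*z**2*log(z**2 + 2) + 54*z**2 - 24*z*log(z**2 + 2) + 144*z - 48*log(z**2 + 2))/(24*z**2 + 48), which equals f(z).
F(3) = -819/8 - 21*log(11)/4; F(2) = -11 - 3*log(6).
Integral = F(3) - F(2) = -731/8 - 21*log(11)/4 + 3*log(6).

Antiderivative: F(z) = -z**5/4 - 11*z**4/12 + 17*z**3/24 - z**2*log(z**2 + 2)/4 + 3*z**2/2 - z*log(z**2 + 2); value = -731/8 - 21*log(11)/4 + 3*log(6)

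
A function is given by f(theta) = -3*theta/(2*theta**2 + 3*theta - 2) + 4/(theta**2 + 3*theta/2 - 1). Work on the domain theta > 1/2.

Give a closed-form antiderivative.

An antiderivative is F(theta) = 13*log(theta - 1/2)/10 - 14*log(theta + 2)/5.

The denominator factors as (theta + 2)*(2*theta - 1); partial fractions split f into directly integrable pieces: 13/(5*(2*theta - 1)) - 14/(5*(theta + 2)).
Check: d/dtheta[13*log(theta - 1/2)/10 - 14*log(theta + 2)/5] = (8 - 3*theta)/(2*theta**2 + 3*theta - 2), which equals f(theta).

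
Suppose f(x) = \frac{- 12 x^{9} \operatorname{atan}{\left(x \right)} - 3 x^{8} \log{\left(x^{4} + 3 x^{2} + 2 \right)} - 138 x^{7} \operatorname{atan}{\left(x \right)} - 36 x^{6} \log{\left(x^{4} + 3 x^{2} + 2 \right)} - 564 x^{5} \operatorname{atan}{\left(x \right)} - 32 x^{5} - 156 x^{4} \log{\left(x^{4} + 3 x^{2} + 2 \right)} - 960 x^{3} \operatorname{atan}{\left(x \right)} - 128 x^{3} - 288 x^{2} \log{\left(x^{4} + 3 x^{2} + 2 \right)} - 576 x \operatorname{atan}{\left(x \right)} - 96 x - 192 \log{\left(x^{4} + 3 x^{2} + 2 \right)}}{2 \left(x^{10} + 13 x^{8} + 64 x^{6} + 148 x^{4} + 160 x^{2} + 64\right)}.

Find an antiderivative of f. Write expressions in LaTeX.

Check any antiderivative F(x) by computing F'(x) and comparing it with f(x).
Check: d/dx[\frac{- 3 \left(x^{4} + 6 x^{2} + 8\right) \log{\left(x^{4} + 3 x^{2} + 2 \right)} \operatorname{atan}{\left(x \right)} + 8}{2 \left(x^{4} + 6 x^{2} + 8\right)}] = \frac{- 12 x^{9} \operatorname{atan}{\left(x \right)} - 3 x^{8} \log{\left(x^{4} + 3 x^{2} + 2 \right)} - 138 x^{7} \operatorname{atan}{\left(x \right)} - 36 x^{6} \log{\left(x^{4} + 3 x^{2} + 2 \right)} - 564 x^{5} \operatorname{atan}{\left(x \right)} - 32 x^{5} - 156 x^{4} \log{\left(x^{4} + 3 x^{2} + 2 \right)} - 960 x^{3} \operatorname{atan}{\left(x \right)} - 128 x^{3} - 288 x^{2} \log{\left(x^{4} + 3 x^{2} + 2 \right)} - 576 x \operatorname{atan}{\left(x \right)} - 96 x - 192 \log{\left(x^{4} + 3 x^{2} + 2 \right)}}{2 x^{10} + 26 x^{8} + 128 x^{6} + 296 x^{4} + 320 x^{2} + 128}, which equals f(x).

An antiderivative is F(x) = \frac{- 3 \left(x^{4} + 6 x^{2} + 8\right) \log{\left(x^{4} + 3 x^{2} + 2 \right)} \operatorname{atan}{\left(x \right)} + 8}{2 \left(x^{4} + 6 x^{2} + 8\right)}.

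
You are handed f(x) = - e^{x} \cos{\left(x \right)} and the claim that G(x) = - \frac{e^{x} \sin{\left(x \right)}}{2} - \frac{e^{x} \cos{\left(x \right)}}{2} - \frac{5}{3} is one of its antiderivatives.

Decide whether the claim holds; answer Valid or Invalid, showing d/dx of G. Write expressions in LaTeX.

d/dx[G] = - e^{x} \cos{\left(x \right)}
This equals f(x) exactly, so the claim holds.

Valid - differentiating G returns exactly f.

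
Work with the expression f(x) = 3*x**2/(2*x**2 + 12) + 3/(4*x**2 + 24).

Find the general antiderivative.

The integrand splits into summands that can be handled one at a time.
Check: d/dx[3*x/2 - 11*sqrt(6)*atan(sqrt(6)*x/6)/8] = (6*x**2 + 3)/(4*x**2 + 24), which equals f(x).

F(x) = 3*x/2 - 11*sqrt(6)*atan(sqrt(6)*x/6)/8 + C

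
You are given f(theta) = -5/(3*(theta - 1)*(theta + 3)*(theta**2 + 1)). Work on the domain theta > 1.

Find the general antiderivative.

F(theta) = -5*log(theta - 1)/24 + log(theta + 3)/24 + log(theta**2 + 1)/12 + atan(theta)/3 + C

The denominator factors as 3*(theta - 1)*(theta + 3)*(theta**2 + 1); partial fractions split f into directly integrable pieces: (theta + 2)/(6*(theta**2 + 1)) + 1/(24*(theta + 3)) - 5/(24*(theta - 1)).
Check: d/dtheta[-5*log(theta - 1)/24 + log(theta + 3)/24 + log(theta**2 + 1)/12 + atan(theta)/3] = -5/(3*theta**4 + 6*theta**3 - 6*theta**2 + 6*theta - 9), which equals f(theta).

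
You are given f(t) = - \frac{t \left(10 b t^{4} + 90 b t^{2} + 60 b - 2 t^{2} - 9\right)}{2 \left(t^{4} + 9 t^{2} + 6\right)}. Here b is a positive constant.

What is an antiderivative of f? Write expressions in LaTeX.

An antiderivative is F(t) = - \frac{5 b t^{2}}{2} + \frac{\log{\left(\frac{t^{4}}{3} + 3 t^{2} + 2 \right)}}{4}.

Whatever form F(t) takes, F'(t) = f(t) is non-negotiable.
Check: d/dt[- \frac{5 b t^{2}}{2} + \frac{\log{\left(\frac{t^{4}}{3} + 3 t^{2} + 2 \right)}}{4}] = \frac{- 10 b t^{5} - 90 b t^{3} - 60 b t + 2 t^{3} + 9 t}{2 t^{4} + 18 t^{2} + 12}, which equals f(t).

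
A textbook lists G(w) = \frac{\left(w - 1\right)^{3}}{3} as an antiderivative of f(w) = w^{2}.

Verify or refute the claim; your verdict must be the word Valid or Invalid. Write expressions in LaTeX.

d/dw[G] = w^{2} - 2 w + 1
d/dw[G] - f(w) = 1 - 2 w != 0.

Invalid: d/dw[G] - f = 1 - 2 w, which is not 0.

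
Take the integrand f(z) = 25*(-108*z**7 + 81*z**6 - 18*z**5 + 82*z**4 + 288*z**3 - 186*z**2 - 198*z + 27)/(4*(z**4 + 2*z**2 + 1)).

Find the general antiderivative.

F(z) = (-675*z**6 + 675*z**5 + 1800*z**4 - 1325*z**3 - 1800*z**2 + 675*z + 675)/(4*z**2 + 4) + C

Recognize the product-rule pattern: f = u'v + uv' with u = 25/(4*(z**2 + 1)), v = (-3*z**2 + z + 3)**3, so integration by parts undoes it.
Check: d/dz[(-675*z**6 + 675*z**5 + 1800*z**4 - 1325*z**3 - 1800*z**2 + 675*z + 675)/(4*z**2 + 4)] = (-2700*z**7 + 2025*z**6 - 450*z**5 + 2050*z**4 + 7200*z**3 - 4650*z**2 - 4950*z + 675)/(4*z**4 + 8*z**2 + 4), which equals f(z).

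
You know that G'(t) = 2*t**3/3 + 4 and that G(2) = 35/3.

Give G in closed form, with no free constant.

G(t) = t**4/6 + 4*t + 1

Any candidate G(t) must reproduce the stated G'(t) exactly.
A general antiderivative is t**4/6 + 4*t + C.
The condition gives C = 35/3 - (32/3) = 1.
So G(t) = t**4/6 + 4*t + 1.
Check: d/dt[t**4/6 + 4*t + 1] = 2*t**3/3 + 4 = G'(t).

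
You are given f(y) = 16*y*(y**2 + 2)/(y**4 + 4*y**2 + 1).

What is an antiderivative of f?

f matches the chain-rule pattern g'(h)*h' with inner function h(y) = y**4 + 4*y**2 + 1; substituting u = h(y) collapses the integral.
Check: d/dy[4*log(y**4 + 4*y**2 + 1)] = (16*y**3 + 32*y)/(y**4 + 4*y**2 + 1), which equals f(y).

An antiderivative is F(y) = 4*log(y**4 + 4*y**2 + 1).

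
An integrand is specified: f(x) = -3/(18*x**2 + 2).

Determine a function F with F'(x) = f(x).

An antiderivative is F(x) = -atan(3*x)/2.

Recover f(x) by differentiating a candidate F(x); any mismatch rules it out.
Check: d/dx[-atan(3*x)/2] = -3/(18*x**2 + 2) = f(x).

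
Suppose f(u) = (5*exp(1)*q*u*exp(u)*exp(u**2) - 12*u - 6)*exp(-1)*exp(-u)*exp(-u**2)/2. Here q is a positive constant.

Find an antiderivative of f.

An antiderivative is F(u) = (5*q*u**2 + 12*exp(-u**2 - u - 1))/4.

An antiderivative F(u) passes only if d/du[F] lands on f(u) exactly.
Check: d/du[(5*q*u**2 + 12*exp(-u**2 - u - 1))/4] = (5*exp(1)*q*u*exp(u)*exp(u**2) - 12*u - 6)*exp(-1)*exp(-u)*exp(-u**2)/2 = f(u).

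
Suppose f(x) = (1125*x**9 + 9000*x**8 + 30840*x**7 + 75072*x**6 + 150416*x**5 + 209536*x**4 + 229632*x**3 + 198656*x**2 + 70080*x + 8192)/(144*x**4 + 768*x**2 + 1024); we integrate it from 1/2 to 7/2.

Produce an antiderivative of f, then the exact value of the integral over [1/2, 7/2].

Antiderivative: F(x) = (375*x**8 + 3600*x**7 + 13420*x**6 + 27648*x**5 + 43056*x**4 + 50432*x**3 + 26688*x**2 + 6144*x + 1088)/(96*(3*x**2 + 8)); value = 14870481147/801920

A candidate is checked by its d/dx: the result must match f(x).
F(x) = (375*x**8 + 3600*x**7 + 13420*x**6 + 27648*x**5 + 43056*x**4 + 50432*x**3 + 26688*x**2 + 6144*x + 1088)/(96*(3*x**2 + 8)) is an antiderivative of f.
Check: d/dx[(375*x**8 + 3600*x**7 + 13420*x**6 + 27648*x**5 + 43056*x**4 + 50432*x**3 + 26688*x**2 + 6144*x + 1088)/(96*(3*x**2 + 8))] = (1125*x**9 + 9000*x**8 + 30840*x**7 + 75072*x**6 + 150416*x**5 + 209536*x**4 + 229632*x**3 + 198656*x**2 + 70080*x + 8192)/(144*x**4 + 768*x**2 + 1024) = f(x).
F(7/2) = 20421205831/1099776; F(1/2) = 5358151/215040.
Integral = F(7/2) - F(1/2) = 14870481147/801920.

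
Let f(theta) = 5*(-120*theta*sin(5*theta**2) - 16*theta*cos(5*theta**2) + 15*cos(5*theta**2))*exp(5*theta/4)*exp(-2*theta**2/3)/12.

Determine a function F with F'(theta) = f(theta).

An antiderivative is F(theta) = 5*exp(5*theta/4)*exp(-2*theta**2/3)*cos(5*theta**2).

Recognize the product-rule pattern: f = u'v + uv' with u = 5*cos(5*theta**2), v = exp(-2*theta**2/3 + 5*theta/4), so integration by parts undoes it.
Check: d/dtheta[5*exp(5*theta/4)*exp(-2*theta**2/3)*cos(5*theta**2)] = (-600*theta*exp(5*theta/4)*sin(5*theta**2) - 80*theta*exp(5*theta/4)*cos(5*theta**2) + 75*exp(5*theta/4)*cos(5*theta**2))*exp(-2*theta**2/3)/12, which equals f(theta).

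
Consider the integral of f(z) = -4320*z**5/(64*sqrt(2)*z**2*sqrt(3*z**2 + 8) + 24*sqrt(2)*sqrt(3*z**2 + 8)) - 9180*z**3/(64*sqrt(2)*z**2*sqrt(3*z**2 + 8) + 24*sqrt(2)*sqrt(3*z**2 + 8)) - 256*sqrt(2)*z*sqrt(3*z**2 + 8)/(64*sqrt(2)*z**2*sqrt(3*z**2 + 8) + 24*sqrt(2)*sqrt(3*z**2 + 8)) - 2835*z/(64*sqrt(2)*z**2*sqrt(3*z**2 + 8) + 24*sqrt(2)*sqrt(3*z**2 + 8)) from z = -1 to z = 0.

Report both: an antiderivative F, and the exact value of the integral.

The integrand splits into summands that can be handled one at a time.
F(z) = -15*z**2*sqrt(3*z**2/2 + 4)/2 + 5*sqrt(3*z**2/2 + 4)/8 - 2*log(4*z**2 + 3/2) is an antiderivative of f.
Check: d/dz[-15*z**2*sqrt(3*z**2/2 + 4)/2 + 5*sqrt(3*z**2/2 + 4)/8 - 2*log(4*z**2 + 3/2)] = (-4320*z**5 - 9180*z**3 - 256*sqrt(2)*z*sqrt(3*z**2 + 8) - 2835*z)/(64*sqrt(2)*z**2*sqrt(3*z**2 + 8) + 24*sqrt(2)*sqrt(3*z**2 + 8)), which equals f(z).
F(0) = 5/4 - 2*log(3/2); F(-1) = -55*sqrt(22)/16 - 2*log(11/2).
Integral = F(0) - F(-1) = -2*log(3/2) + 5/4 + 2*log(11/2) + 55*sqrt(22)/16.

Antiderivative: F(z) = -15*z**2*sqrt(3*z**2/2 + 4)/2 + 5*sqrt(3*z**2/2 + 4)/8 - 2*log(4*z**2 + 3/2); value = -2*log(3/2) + 5/4 + 2*log(11/2) + 55*sqrt(22)/16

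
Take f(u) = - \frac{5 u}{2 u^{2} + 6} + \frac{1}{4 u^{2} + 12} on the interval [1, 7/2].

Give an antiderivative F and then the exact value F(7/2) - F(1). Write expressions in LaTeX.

Integrate term by term and add the pieces.
F(u) = \frac{- 15 \log{\left(u^{2} + 3 \right)} + \sqrt{3} \operatorname{atan}{\left(\frac{\sqrt{3} u}{3} \right)}}{12} is an antiderivative of f.
Check: d/du[\frac{- 15 \log{\left(u^{2} + 3 \right)} + \sqrt{3} \operatorname{atan}{\left(\frac{\sqrt{3} u}{3} \right)}}{12}] = \frac{1 - 10 u}{4 u^{2} + 12}, which equals f(u).
F(7/2) = - \frac{5 \log{\left(\frac{61}{4} \right)}}{4} + \frac{\sqrt{3} \operatorname{atan}{\left(\frac{7 \sqrt{3}}{6} \right)}}{12}; F(1) = - \frac{5 \log{\left(4 \right)}}{4} + \frac{\sqrt{3} \pi}{72}.
Integral = F(7/2) - F(1) = - \frac{5 \log{\left(\frac{61}{4} \right)}}{4} - \frac{\sqrt{3} \pi}{72} + \frac{\sqrt{3} \operatorname{atan}{\left(\frac{7 \sqrt{3}}{6} \right)}}{12} + \frac{5 \log{\left(4 \right)}}{4}.

Antiderivative: F(u) = \frac{- 15 \log{\left(u^{2} + 3 \right)} + \sqrt{3} \operatorname{atan}{\left(\frac{\sqrt{3} u}{3} \right)}}{12}; value = - \frac{5 \log{\left(\frac{61}{4} \right)}}{4} - \frac{\sqrt{3} \pi}{72} + \frac{\sqrt{3} \operatorname{atan}{\left(\frac{7 \sqrt{3}}{6} \right)}}{12} + \frac{5 \log{\left(4 \right)}}{4}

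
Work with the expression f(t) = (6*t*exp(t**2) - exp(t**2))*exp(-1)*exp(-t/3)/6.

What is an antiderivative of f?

An antiderivative is F(t) = exp(t**2 - t/3 - 1)/2.

f matches the chain-rule pattern g'(h)*h' with inner function h(t) = t**2 - t/3 - 1; substituting u = h(t) collapses the integral.
Check: d/dt[exp(t**2 - t/3 - 1)/2] = (6*t - 1)*exp(-1)*exp(-t/3)*exp(t**2)/6, which equals f(t).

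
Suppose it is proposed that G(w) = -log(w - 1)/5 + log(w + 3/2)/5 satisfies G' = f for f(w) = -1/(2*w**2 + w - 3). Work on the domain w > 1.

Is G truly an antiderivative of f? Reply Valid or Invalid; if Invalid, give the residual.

d/dw[G] = -1/(2*w**2 + w - 3)
This equals f(w) exactly, so the claim holds.

Valid. The derivative of G reproduces f.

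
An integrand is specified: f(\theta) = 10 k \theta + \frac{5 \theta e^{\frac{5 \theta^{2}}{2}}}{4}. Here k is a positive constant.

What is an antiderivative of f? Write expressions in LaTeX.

An antiderivative is F(\theta) = \frac{20 k \theta^{2} + e^{\frac{5 \theta^{2}}{2}}}{4}.

The integrand splits into summands that can be handled one at a time.
Check: d/d\theta[\frac{20 k \theta^{2} + e^{\frac{5 \theta^{2}}{2}}}{4}] = 10 k \theta + \frac{5 \theta e^{\frac{5 \theta^{2}}{2}}}{4} = f(\theta).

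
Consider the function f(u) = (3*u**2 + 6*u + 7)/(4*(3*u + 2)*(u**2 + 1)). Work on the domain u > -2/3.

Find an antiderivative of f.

An antiderivative is F(u) = (log(3*u/2 + 1) + 2*atan(u))/4.

Since d/du undoes antidifferentiation here, F'(u) = f(u) is required of F(u).
Check: d/du[(log(3*u/2 + 1) + 2*atan(u))/4] = (3*u**2 + 6*u + 7)/(12*u**3 + 8*u**2 + 12*u + 8), which equals f(u).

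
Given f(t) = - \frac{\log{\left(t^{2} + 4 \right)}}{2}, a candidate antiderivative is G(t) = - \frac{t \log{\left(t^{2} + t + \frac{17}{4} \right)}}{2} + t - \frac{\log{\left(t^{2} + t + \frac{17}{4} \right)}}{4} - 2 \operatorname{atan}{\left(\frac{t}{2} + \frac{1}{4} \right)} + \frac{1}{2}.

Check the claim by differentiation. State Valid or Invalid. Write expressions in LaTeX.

d/dt[G] = - \frac{\log{\left(t^{2} + t + \frac{17}{4} \right)}}{2}
d/dt[G] - f(t) = \frac{\log{\left(t^{2} + 4 \right)}}{2} - \frac{\log{\left(t^{2} + t + \frac{17}{4} \right)}}{2} != 0.

Invalid: d/dt[G] - f = \frac{\log{\left(t^{2} + 4 \right)}}{2} - \frac{\log{\left(t^{2} + t + \frac{17}{4} \right)}}{2}, which is not 0.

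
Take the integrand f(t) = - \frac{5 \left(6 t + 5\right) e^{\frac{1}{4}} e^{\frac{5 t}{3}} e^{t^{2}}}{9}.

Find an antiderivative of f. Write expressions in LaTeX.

The substitution u = t^{2} + \frac{5 t}{3} + \frac{1}{4} works: f is exactly (dF/du)*(du/dt) for that inner function.
Check: d/dt[- \frac{5 e^{\frac{1}{4}} e^{\frac{5 t}{3}} e^{t^{2}}}{3}] = - \frac{10 t e^{\frac{1}{4}} e^{\frac{5 t}{3}} e^{t^{2}}}{3} - \frac{25 e^{\frac{1}{4}} e^{\frac{5 t}{3}} e^{t^{2}}}{9}, which equals f(t).

An antiderivative is F(t) = - \frac{5 e^{\frac{1}{4}} e^{\frac{5 t}{3}} e^{t^{2}}}{3}.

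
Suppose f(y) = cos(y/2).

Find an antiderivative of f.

Differentiate the proposed F(y) back; it has to land on f(y) exactly.
Check: d/dy[2*sin(y/2)] = cos(y/2) = f(y).

An antiderivative is F(y) = 2*sin(y/2).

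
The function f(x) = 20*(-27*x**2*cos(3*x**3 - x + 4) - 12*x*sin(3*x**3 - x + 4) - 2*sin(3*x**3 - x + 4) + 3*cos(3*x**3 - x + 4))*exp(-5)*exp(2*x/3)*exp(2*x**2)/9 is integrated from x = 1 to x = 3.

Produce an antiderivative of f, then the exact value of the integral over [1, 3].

Recognize the product-rule pattern: f = u'v + uv' with u = -20*exp(2*x**2 + 2*x/3 - 5)/3, v = sin(3*x**3 - x + 4), so integration by parts undoes it.
F(x) = -20*exp(2*x**2 + 2*x/3 - 5)*sin(3*x**3 - x + 4)/3 is an antiderivative of f.
Check: d/dx[-20*exp(2*x**2 + 2*x/3 - 5)*sin(3*x**3 - x + 4)/3] = -60*x**2*exp(-5)*exp(2*x/3)*exp(2*x**2)*cos(3*x**3 - x + 4) - 80*x*exp(-5)*exp(2*x/3)*exp(2*x**2)*sin(3*x**3 - x + 4)/3 - 40*exp(-5)*exp(2*x/3)*exp(2*x**2)*sin(3*x**3 - x + 4)/9 + 20*exp(-5)*exp(2*x/3)*exp(2*x**2)*cos(3*x**3 - x + 4)/3, which equals f(x).
F(3) = -20*exp(15)*sin(82)/3; F(1) = -20*exp(-7/3)*sin(6)/3.
Integral = F(3) - F(1) = -20*exp(15)*sin(82)/3 + 20*exp(-7/3)*sin(6)/3.

Antiderivative: F(x) = -20*exp(2*x**2 + 2*x/3 - 5)*sin(3*x**3 - x + 4)/3; value = -20*exp(15)*sin(82)/3 + 20*exp(-7/3)*sin(6)/3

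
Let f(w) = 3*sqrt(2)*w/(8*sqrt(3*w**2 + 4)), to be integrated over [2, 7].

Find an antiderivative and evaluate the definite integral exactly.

The substitution u = 3*w**2/2 + 2 works: f is exactly (dF/du)*(du/dw) for that inner function.
F(w) = sqrt(3*w**2/2 + 2)/4 is an antiderivative of f.
Check: d/dw[sqrt(3*w**2/2 + 2)/4] = 3*sqrt(2)*w/(8*sqrt(3*w**2 + 4)) = f(w).
F(7) = sqrt(302)/8; F(2) = sqrt(2)/2.
Integral = F(7) - F(2) = -sqrt(2)/2 + sqrt(302)/8.

Antiderivative: F(w) = sqrt(3*w**2/2 + 2)/4; value = -sqrt(2)/2 + sqrt(302)/8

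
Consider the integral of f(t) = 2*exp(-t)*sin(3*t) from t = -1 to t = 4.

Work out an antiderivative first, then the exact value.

For F(t) to be correct the identity F'(t) - f(t) = 0 must hold.
F(t) = -(sin(3*t) + 3*cos(3*t))*exp(-t)/5 is an antiderivative of f.
Check: d/dt[-(sin(3*t) + 3*cos(3*t))*exp(-t)/5] = 2*exp(-t)*sin(3*t) = f(t).
F(4) = -3*exp(-4)*cos(12)/5 - exp(-4)*sin(12)/5; F(-1) = exp(1)*sin(3)/5 - 3*exp(1)*cos(3)/5.
Integral = F(4) - F(-1) = 3*exp(1)*cos(3)/5 - exp(1)*sin(3)/5 - 3*exp(-4)*cos(12)/5 - exp(-4)*sin(12)/5.

Antiderivative: F(t) = -(sin(3*t) + 3*cos(3*t))*exp(-t)/5; value = 3*exp(1)*cos(3)/5 - exp(1)*sin(3)/5 - 3*exp(-4)*cos(12)/5 - exp(-4)*sin(12)/5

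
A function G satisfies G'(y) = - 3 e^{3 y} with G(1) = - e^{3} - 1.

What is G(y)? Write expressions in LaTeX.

G(y) = - e^{3 y} - 1

A candidate passes only if d/dy[G] lands on the given G'(y) exactly.
A general antiderivative is - e^{3 y} + C.
The condition gives C = - e^{3} - 1 - (- e^{3}) = -1.
So G(y) = - e^{3 y} - 1.
Check: d/dy[- e^{3 y} - 1] = - 3 e^{3 y} = G'(y).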